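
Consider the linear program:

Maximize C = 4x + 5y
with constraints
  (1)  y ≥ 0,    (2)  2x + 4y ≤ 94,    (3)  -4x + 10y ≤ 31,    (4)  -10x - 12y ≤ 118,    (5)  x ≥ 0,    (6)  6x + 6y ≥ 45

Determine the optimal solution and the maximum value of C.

x = 47, y = 0, maximum C = 188

Feasible corners and C = 4x + 5y:
  (47, 0) → C = 188
  (15/2, 0) → C = 30
  (68/3, 73/6) → C = 303/2
  (22/7, 61/14) → C = 481/14

At the optimal vertex, y = 0 and 2x + 4y = 94.
Solving simultaneously gives x = 47, y = 0.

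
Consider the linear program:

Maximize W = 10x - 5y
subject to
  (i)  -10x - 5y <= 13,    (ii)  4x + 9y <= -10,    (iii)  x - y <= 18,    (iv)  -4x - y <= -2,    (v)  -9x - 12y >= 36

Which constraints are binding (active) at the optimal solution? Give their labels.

Corner points and W = 10x - 5y:
  (77/15, -193/15) → W = 347/3
  (23/10, -36/5) → W = 59
  (60/7, -66/7) → W = 930/7
  (20/13, -54/13) → W = 470/13

The maximum is at (60/7, -66/7). Substituting into each constraint, equality holds for (iii) and (v); the remaining constraints have slack.

(iii) and (v)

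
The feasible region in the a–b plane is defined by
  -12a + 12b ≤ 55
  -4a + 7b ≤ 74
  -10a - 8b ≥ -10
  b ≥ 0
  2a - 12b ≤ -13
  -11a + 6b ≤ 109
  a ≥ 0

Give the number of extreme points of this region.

The feasible vertices (each the meet of two boundaries and inside every other half-plane) are:
  (2/17, 75/68)
  (0, 5/4)
  (0, 13/12)

3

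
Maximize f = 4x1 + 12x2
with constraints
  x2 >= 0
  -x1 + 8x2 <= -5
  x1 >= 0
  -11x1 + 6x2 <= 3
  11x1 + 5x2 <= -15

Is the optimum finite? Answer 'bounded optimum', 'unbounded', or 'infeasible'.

The boundaries x2 = 0 and -x1 + 8x2 = -5 meet at (5, 0), but that point violates 11x1 + 5x2 ≤ -15. Every candidate vertex is excluded by some other constraint, so the feasible region is empty.

infeasible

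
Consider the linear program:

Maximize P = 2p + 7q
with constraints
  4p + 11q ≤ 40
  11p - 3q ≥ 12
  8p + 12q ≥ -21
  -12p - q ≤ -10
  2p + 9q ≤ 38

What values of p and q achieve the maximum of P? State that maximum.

p = 36/19, q = 56/19, maximum P = 464/19

Feasible corners and P = 2p + 7q:
  (36/19, 56/19) → P = 464/19
  (42/47, -34/47) → P = -154/47
  (141/136, -83/34) → P = -1021/68
The feasible region is unbounded (it extends along (11, -4), (3, -2)), but P strictly decreases along every unbounded feasible direction, so there is no improving ray and the maximum is attained at a vertex.

The optimum lies where 4p + 11q = 40 and 11p - 3q = 12.
Solving simultaneously gives p = 36/19, q = 56/19.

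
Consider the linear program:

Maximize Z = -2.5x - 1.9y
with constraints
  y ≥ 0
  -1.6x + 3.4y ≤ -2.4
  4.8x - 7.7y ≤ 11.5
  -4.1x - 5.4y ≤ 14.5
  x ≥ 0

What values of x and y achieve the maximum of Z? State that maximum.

Extreme points and Z = -2.5x - 1.9y:
  (3/2, 0) → Z = -15/4
  (115/48, 0) → Z = -575/96
  (1031/200, 43/25) → Z = -32311/2000

The binding constraints are y = 0 and -1.6x + 3.4y = -2.4.
Solving simultaneously gives x = 3/2, y = 0.

x = 1.5, y = 0, maximum Z = -3.75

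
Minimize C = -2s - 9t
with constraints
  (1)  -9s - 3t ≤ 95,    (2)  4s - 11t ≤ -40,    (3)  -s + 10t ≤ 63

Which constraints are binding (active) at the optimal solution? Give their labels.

Feasible corners and C = -2s - 9t:
  (-1165/111, -20/111) → C = 2510/111
  (-1139/93, 472/93) → C = -1970/93
  (293/29, 212/29) → C = -86

The minimum is at (293/29, 212/29). Substituting into each constraint, equality holds for (2) and (3); the remaining constraints have slack.

(2) and (3)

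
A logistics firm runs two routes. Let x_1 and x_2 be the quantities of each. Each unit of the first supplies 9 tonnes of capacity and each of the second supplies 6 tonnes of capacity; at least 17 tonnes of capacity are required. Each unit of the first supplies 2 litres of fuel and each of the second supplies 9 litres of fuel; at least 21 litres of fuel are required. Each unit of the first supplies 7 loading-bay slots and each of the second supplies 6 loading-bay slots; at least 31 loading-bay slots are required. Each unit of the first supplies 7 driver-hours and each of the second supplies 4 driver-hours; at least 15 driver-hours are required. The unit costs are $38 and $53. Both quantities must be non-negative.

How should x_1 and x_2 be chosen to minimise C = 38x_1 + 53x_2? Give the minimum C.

Extreme points and C = 38x_1 + 53x_2:
  (0, 31/6) → C = 1643/6
  (21/2, 0) → C = 399
  (3, 5/3) → C = 607/3
The feasible region is unbounded (it extends along (0, 1), (1, 0)), but C strictly increases along every unbounded feasible direction, so there is no improving ray and the minimum is attained at a vertex.

At the optimal vertex, 2x_1 + 9x_2 = 21 and 7x_1 + 6x_2 = 31.
Solving simultaneously gives x_1 = 3, x_2 = 5/3.

x_1 = 3, x_2 = 5/3, minimum C = 607/3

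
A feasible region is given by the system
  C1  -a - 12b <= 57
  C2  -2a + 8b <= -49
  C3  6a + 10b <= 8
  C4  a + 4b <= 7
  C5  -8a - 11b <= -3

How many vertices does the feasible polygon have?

The feasible vertices (each the meet of two boundaries and inside every other half-plane) are:
  (333/31, -175/31)
  (39/5, -27/5)
  (277/34, -139/34)
  (563/86, -193/43)

4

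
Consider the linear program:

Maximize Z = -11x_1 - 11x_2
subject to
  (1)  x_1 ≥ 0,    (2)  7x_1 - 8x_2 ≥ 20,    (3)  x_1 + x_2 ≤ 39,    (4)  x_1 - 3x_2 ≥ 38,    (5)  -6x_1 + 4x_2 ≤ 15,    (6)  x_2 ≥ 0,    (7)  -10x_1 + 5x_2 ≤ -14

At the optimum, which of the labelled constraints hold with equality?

Corner points and Z = -11x_1 - 11x_2:
  (155/4, 1/4) → Z = -429
  (39, 0) → Z = -429
  (38, 0) → Z = -418

The maximum is at (38, 0). Substituting into each constraint, equality holds for (4) and (6); the remaining constraints have slack.

(4) and (6)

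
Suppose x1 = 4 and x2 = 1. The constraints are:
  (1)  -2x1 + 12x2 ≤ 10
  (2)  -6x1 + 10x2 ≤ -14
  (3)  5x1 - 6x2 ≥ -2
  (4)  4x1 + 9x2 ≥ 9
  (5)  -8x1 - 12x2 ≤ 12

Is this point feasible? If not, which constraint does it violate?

(1): 4 ≤ 10 ✓
(2): -14 ≤ -14 ✓
(3): 14 ≥ -2 ✓
(4): 25 ≥ 9 ✓
(5): -44 ≤ 12 ✓

feasible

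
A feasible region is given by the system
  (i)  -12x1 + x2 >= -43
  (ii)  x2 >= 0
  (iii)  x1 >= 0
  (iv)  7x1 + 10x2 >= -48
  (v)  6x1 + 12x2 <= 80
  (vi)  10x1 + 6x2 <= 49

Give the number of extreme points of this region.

Intersecting each pair of boundary lines and keeping only the points that satisfy every inequality leaves:
  (43/12, 0)
  (307/82, 79/41)
  (0, 0)
  (0, 20/3)
  (9/7, 253/42)

5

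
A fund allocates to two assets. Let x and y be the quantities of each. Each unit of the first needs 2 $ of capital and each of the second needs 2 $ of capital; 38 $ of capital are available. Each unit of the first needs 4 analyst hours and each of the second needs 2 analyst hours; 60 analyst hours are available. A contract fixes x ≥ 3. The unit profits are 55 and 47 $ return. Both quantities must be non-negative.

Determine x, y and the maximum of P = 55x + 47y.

x = 11, y = 8, maximum P = 981

Feasible corners and P = 55x + 47y:
  (15, 0) → P = 825
  (3, 0) → P = 165
  (11, 8) → P = 981
  (3, 16) → P = 917

The optimum lies where 2x + 2y = 38 and 4x + 2y = 60.
Solving simultaneously gives x = 11, y = 8.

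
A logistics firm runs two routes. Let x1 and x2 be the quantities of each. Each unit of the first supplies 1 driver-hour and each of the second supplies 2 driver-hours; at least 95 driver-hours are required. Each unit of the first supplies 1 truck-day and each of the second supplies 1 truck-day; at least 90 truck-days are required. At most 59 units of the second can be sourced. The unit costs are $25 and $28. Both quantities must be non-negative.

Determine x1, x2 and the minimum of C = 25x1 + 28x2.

x1 = 85, x2 = 5, minimum C = 2265

Vertices and C = 25x1 + 28x2:
  (95, 0) → C = 2375
  (85, 5) → C = 2265
  (31, 59) → C = 2427
The feasible region is unbounded (it extends along (1, 0)), but C strictly increases along every unbounded feasible direction, so there is no improving ray and the minimum is attained at a vertex.

At the optimal vertex, x1 + 2x2 = 95 and x1 + x2 = 90.
Solving simultaneously gives x1 = 85, x2 = 5.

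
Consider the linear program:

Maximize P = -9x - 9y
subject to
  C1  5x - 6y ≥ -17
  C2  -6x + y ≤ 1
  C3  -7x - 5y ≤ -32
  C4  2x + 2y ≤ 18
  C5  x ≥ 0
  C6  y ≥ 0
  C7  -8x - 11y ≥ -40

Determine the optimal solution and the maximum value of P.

Vertices and P = -9x - 9y:
  (32/7, 0) → P = -288/7
  (152/37, 24/37) → P = -1584/37
  (5, 0) → P = -45

The optimum lies where -7x - 5y = -32 and y = 0.
Solving simultaneously gives x = 32/7, y = 0.

x = 32/7, y = 0, maximum P = -288/7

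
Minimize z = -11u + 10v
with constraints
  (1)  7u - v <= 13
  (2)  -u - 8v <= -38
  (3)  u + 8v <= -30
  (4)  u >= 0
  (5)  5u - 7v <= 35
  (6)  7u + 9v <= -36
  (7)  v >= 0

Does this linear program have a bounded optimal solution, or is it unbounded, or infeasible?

Constraints -u - 8v ≤ -38 and u + 8v ≤ -30 have parallel boundaries but demand opposite sides — no point can satisfy both, so the region is empty.

infeasible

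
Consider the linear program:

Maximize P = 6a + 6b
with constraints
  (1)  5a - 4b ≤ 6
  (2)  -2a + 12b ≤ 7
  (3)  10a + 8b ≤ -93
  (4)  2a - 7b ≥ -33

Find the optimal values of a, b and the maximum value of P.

a = -293/34, b = -29/34, maximum P = -966/17

Vertices and P = 6a + 6b:
  (-81/20, -105/16) → P = -2547/40
  (-293/34, -29/34) → P = -966/17
  (-347/10, -26/5) → P = -1197/5
The feasible region is unbounded (it extends along (-7, -2), (-4, -5)), but P strictly decreases along every unbounded feasible direction, so there is no improving ray and the maximum is attained at a vertex.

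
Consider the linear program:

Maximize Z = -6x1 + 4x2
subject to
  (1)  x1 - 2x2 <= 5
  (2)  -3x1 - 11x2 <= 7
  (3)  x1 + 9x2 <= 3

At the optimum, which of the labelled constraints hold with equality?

Extreme points and Z = -6x1 + 4x2:
  (41/17, -22/17) → Z = -334/17
  (51/11, -2/11) → Z = -314/11
  (-6, 1) → Z = 40

The maximum is at (-6, 1). Substituting into each constraint, equality holds for (2) and (3); the remaining constraints have slack.

(2) and (3)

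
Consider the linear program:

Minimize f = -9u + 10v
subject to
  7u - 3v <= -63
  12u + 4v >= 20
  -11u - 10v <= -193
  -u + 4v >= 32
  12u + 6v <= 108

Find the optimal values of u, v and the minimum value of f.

Vertices and f = -9u + 10v:
  (-143/19, 524/19) → f = 6527/19
  (-13, 44) → f = 557
  (-13/9, 188/9) → f = 1997/9

At the optimal vertex, -11u - 10v = -193 and 12u + 6v = 108.
Solving simultaneously gives u = -13/9, v = 188/9.

u = -13/9, v = 188/9, minimum f = 1997/9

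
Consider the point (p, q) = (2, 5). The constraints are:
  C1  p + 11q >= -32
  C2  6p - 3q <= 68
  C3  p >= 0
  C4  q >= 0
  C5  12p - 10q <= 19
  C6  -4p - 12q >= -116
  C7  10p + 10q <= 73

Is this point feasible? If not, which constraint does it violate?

feasible

C1: 57 ≥ -32 ✓
C2: -3 ≤ 68 ✓
C3: 2 ≥ 0 ✓
C4: 5 ≥ 0 ✓
C5: -26 ≤ 19 ✓
C6: -68 ≥ -116 ✓
C7: 70 ≤ 73 ✓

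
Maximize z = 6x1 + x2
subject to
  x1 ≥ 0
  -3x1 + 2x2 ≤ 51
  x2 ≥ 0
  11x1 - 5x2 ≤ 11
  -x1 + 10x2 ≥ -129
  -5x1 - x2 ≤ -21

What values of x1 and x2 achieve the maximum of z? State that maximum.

x1 = 277/7, x2 = 594/7, maximum z = 2256/7

Corner points and z = 6x1 + x2:
  (0, 51/2) → z = 51/2
  (0, 21) → z = 21
  (277/7, 594/7) → z = 2256/7
  (29/9, 44/9) → z = 218/9

The binding constraints are -3x1 + 2x2 = 51 and 11x1 - 5x2 = 11.
Solving simultaneously gives x1 = 277/7, x2 = 594/7.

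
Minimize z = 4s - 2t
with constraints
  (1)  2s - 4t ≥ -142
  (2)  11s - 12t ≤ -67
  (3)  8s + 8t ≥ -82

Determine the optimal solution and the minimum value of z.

Feasible corners and z = 4s - 2t:
  (359/5, 357/5) → z = 722/5
  (-61/2, 81/4) → z = -325/2
  (-190/23, -183/92) → z = -1337/46

s = -61/2, t = 81/4, minimum z = -325/2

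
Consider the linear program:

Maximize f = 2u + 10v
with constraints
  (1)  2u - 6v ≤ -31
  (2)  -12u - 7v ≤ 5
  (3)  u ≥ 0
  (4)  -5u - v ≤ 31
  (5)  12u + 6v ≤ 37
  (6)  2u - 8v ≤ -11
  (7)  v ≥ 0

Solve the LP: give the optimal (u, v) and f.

u = 0, v = 37/6, maximum f = 185/3

At the optimal vertex, u = 0 and 12u + 6v = 37.
Solving simultaneously gives u = 0, v = 37/6.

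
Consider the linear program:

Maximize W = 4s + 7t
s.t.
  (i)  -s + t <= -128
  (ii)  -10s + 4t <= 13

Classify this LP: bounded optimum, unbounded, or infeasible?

From the feasible point (-175/2, -431/2), moving in the direction (1, 1) keeps every constraint satisfied while W increases without bound.

unbounded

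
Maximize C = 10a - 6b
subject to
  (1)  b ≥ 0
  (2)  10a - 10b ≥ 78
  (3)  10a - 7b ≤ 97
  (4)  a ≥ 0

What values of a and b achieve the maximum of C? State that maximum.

a = 212/15, b = 19/3, maximum C = 310/3

Vertices and C = 10a - 6b:
  (39/5, 0) → C = 78
  (97/10, 0) → C = 97
  (212/15, 19/3) → C = 310/3

The binding constraints are 10a - 10b = 78 and 10a - 7b = 97.
Solving simultaneously gives a = 212/15, b = 19/3.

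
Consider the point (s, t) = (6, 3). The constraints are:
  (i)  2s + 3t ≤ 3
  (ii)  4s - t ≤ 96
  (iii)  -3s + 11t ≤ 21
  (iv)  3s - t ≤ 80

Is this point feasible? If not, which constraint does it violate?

Constraint (i): 2s + 3t = 21, which is not ≤ 3. All other constraints are satisfied.

not feasible — violates (i)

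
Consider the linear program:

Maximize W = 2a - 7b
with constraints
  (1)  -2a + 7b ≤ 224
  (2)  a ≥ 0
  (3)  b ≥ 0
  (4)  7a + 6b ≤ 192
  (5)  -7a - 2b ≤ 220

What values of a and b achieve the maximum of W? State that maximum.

a = 192/7, b = 0, maximum W = 384/7

Vertices and W = 2a - 7b:
  (0, 32) → W = -224
  (0, 0) → W = 0
  (192/7, 0) → W = 384/7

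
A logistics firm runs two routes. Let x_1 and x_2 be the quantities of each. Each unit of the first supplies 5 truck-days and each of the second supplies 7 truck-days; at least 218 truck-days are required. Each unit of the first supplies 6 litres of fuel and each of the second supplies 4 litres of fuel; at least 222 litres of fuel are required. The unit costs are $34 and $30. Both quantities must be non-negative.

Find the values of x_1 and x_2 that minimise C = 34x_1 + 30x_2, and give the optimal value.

Feasible corners and C = 34x_1 + 30x_2:
  (0, 111/2) → C = 1665
  (218/5, 0) → C = 7412/5
  (31, 9) → C = 1324
The feasible region is unbounded (it extends along (0, 1), (1, 0)), but C strictly increases along every unbounded feasible direction, so there is no improving ray and the minimum is attained at a vertex.

x_1 = 31, x_2 = 9, minimum C = 1324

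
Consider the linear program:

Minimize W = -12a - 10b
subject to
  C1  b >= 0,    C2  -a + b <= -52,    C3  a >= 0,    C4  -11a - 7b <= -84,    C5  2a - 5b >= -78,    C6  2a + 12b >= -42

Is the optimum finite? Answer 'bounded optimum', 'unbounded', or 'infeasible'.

unbounded

From the feasible point (52, 0), moving in the direction (1, 0) keeps every constraint satisfied while W decreases without bound.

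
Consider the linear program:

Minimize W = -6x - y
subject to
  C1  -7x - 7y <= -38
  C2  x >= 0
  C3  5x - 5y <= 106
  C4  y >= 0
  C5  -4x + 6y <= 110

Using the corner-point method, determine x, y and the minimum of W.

x = 593/5, y = 487/5, minimum W = -809

Corner points and W = -6x - y:
  (0, 38/7) → W = -38/7
  (38/7, 0) → W = -228/7
  (0, 55/3) → W = -55/3
  (106/5, 0) → W = -636/5
  (593/5, 487/5) → W = -809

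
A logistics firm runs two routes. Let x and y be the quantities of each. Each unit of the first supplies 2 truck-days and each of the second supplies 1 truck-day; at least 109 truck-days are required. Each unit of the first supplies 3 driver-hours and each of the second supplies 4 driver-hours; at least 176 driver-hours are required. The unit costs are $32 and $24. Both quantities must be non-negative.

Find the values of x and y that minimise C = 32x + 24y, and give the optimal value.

x = 52, y = 5, minimum C = 1784

The feasible region is unbounded (it extends along (0, 1), (1, 0)), but C strictly increases along every unbounded feasible direction, so there is no improving ray and the minimum is attained at a vertex.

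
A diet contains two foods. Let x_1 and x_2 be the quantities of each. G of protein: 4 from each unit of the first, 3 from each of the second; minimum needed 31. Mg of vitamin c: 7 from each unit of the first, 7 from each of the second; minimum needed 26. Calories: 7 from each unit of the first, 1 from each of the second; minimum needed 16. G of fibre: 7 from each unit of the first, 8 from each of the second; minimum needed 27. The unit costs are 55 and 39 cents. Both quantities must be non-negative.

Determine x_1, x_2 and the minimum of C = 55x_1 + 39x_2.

Corner points and C = 55x_1 + 39x_2:
  (0, 16) → C = 624
  (31/4, 0) → C = 1705/4
  (1, 9) → C = 406
The feasible region is unbounded (it extends along (0, 1), (1, 0)), but C strictly increases along every unbounded feasible direction, so there is no improving ray and the minimum is attained at a vertex.

The optimum lies where 4x_1 + 3x_2 = 31 and 7x_1 + x_2 = 16.
Solving simultaneously gives x_1 = 1, x_2 = 9.

x_1 = 1, x_2 = 9, minimum C = 406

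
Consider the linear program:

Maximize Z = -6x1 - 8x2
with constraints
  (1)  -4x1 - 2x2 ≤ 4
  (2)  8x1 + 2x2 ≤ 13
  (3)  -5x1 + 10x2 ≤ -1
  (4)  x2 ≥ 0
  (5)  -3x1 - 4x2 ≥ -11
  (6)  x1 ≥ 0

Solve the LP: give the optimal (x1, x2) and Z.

Vertices and Z = -6x1 - 8x2:
  (22/15, 19/30) → Z = -208/15
  (13/8, 0) → Z = -39/4
  (1/5, 0) → Z = -6/5

The binding constraints are -5x1 + 10x2 = -1 and x2 = 0.
Solving simultaneously gives x1 = 1/5, x2 = 0.

x1 = 1/5, x2 = 0, maximum Z = -6/5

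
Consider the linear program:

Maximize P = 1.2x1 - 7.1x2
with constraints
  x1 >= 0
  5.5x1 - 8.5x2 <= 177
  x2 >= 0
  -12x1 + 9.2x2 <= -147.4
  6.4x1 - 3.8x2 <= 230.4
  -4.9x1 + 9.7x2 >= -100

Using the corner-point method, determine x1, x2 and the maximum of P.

Feasible corners and P = 1.2x1 - 7.1x2:
  (737/60, 0) → P = 737/50
  (1000/49, 0) → P = 1200/49
  (38989/332, 11384/83) → P = -691297/830
  (92744/2173, 24448/2173) → P = -62288/2173

x1 = 1000/49, x2 = 0, maximum P = 1200/49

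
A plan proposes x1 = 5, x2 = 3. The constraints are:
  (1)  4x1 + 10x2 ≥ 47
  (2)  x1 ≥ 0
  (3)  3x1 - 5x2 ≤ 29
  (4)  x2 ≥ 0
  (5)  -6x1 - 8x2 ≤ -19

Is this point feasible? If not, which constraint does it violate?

(1): 50 ≥ 47 ✓
(2): 5 ≥ 0 ✓
(3): 0 ≤ 29 ✓
(4): 3 ≥ 0 ✓
(5): -54 ≤ -19 ✓

feasible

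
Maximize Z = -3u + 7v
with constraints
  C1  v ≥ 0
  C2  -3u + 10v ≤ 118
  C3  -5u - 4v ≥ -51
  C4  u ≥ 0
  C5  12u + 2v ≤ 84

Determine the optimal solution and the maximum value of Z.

u = 0, v = 59/5, maximum Z = 413/5

At the optimal vertex, -3u + 10v = 118 and u = 0.
Solving simultaneously gives u = 0, v = 59/5.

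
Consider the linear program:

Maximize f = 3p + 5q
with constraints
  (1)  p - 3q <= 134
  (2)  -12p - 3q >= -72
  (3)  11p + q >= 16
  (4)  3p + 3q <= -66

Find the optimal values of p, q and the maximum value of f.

p = 19/5, q = -129/5, maximum f = -588/5

Vertices and f = 3p + 5q:
  (206/13, -512/13) → f = -1942/13
  (91/17, -729/17) → f = -3372/17
  (46/3, -112/3) → f = -422/3
  (19/5, -129/5) → f = -588/5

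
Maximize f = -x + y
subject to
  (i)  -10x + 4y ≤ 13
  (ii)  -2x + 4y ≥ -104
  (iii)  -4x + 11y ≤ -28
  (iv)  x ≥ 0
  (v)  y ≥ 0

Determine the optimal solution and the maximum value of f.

x = 7, y = 0, maximum f = -7

Vertices and f = -x + y:
  (172, 60) → f = -112
  (52, 0) → f = -52
  (7, 0) → f = -7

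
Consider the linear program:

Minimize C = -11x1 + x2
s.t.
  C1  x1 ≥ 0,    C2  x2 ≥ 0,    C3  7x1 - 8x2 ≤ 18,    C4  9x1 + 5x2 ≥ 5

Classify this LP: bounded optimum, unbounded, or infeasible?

unbounded

From the feasible point (0, 1), moving in the direction (8, 7) keeps every constraint satisfied while C decreases without bound.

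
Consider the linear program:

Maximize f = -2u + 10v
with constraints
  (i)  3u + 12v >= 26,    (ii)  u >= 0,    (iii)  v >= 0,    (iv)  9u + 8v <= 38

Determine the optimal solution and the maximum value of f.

Extreme points and f = -2u + 10v:
  (0, 13/6) → f = 65/3
  (62/21, 10/7) → f = 176/21
  (0, 19/4) → f = 95/2

At the optimal vertex, u = 0 and 9u + 8v = 38.
Solving simultaneously gives u = 0, v = 19/4.

u = 0, v = 19/4, maximum f = 95/2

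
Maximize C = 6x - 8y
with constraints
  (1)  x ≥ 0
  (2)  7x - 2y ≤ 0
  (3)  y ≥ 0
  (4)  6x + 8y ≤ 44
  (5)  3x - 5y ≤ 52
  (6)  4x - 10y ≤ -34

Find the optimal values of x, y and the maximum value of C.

x = 34/31, y = 119/31, maximum C = -748/31

The optimum lies where 7x - 2y = 0 and 4x - 10y = -34.
Solving simultaneously gives x = 34/31, y = 119/31.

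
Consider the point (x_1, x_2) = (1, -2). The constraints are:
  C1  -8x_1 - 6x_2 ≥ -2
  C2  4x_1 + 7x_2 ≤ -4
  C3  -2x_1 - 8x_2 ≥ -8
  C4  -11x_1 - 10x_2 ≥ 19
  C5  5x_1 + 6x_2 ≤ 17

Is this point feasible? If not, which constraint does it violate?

Constraint C4: -11x_1 - 10x_2 = 9, which is not ≥ 19. All other constraints are satisfied.

not feasible — violates C4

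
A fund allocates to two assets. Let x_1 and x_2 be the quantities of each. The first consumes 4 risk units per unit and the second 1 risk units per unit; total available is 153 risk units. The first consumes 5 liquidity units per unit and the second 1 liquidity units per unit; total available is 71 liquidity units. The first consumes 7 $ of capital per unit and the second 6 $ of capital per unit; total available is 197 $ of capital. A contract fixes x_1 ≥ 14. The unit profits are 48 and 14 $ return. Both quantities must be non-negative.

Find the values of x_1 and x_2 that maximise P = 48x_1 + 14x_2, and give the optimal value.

x_1 = 14, x_2 = 1, maximum P = 686

Feasible corners and P = 48x_1 + 14x_2:
  (71/5, 0) → P = 3408/5
  (14, 0) → P = 672
  (14, 1) → P = 686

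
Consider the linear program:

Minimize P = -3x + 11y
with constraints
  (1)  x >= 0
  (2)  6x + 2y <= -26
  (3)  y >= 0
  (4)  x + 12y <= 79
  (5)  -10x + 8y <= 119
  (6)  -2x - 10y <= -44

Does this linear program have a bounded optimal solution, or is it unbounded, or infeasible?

The boundaries x = 0 and x + 12y = 79 meet at (0, 79/12), but that point violates 6x + 2y ≤ -26. Every candidate vertex is excluded by some other constraint, so the feasible region is empty.

infeasible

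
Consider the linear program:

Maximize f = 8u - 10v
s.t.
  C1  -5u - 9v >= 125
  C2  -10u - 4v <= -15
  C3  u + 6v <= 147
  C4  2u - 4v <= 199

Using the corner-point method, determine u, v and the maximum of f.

Extreme points and f = 8u - 10v:
  (127/14, -265/14) → f = 1833/7
  (1291/38, -1245/38) → f = 11389/19
  (107/6, -245/6) → f = 551

The binding constraints are -5u - 9v = 125 and 2u - 4v = 199.
Solving simultaneously gives u = 1291/38, v = -1245/38.

u = 1291/38, v = -1245/38, maximum f = 11389/19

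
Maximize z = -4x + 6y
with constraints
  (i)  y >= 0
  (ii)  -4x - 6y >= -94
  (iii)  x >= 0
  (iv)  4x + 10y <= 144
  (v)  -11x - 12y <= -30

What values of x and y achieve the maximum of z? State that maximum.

The optimum lies where x = 0 and 4x + 10y = 144.
Solving simultaneously gives x = 0, y = 72/5.

x = 0, y = 72/5, maximum z = 432/5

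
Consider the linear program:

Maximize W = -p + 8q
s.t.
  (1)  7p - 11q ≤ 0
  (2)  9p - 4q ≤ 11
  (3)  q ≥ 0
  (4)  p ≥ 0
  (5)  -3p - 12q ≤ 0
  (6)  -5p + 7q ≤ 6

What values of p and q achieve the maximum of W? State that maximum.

p = 101/43, q = 109/43, maximum W = 771/43

Vertices and W = -p + 8q:
  (121/71, 77/71) → W = 495/71
  (0, 0) → W = 0
  (101/43, 109/43) → W = 771/43
  (0, 6/7) → W = 48/7

At the optimal vertex, 9p - 4q = 11 and -5p + 7q = 6.
Solving simultaneously gives p = 101/43, q = 109/43.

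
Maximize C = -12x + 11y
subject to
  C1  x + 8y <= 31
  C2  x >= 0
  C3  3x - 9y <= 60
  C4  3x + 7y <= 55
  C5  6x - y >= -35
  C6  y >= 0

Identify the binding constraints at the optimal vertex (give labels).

Extreme points and C = -12x + 11y:
  (0, 31/8) → C = 341/8
  (223/17, 38/17) → C = -2258/17
  (0, 0) → C = 0
  (55/3, 0) → C = -220

The maximum is at (0, 31/8). Substituting into each constraint, equality holds for C1 and C2; the remaining constraints have slack.

C1 and C2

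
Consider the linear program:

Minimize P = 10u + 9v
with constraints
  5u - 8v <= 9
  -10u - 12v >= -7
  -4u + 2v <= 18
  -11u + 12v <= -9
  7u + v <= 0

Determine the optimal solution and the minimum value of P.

Feasible corners and P = 10u + 9v:
  (-9/7, -27/14) → P = -423/14
  (9/61, -63/61) → P = -477/61
  (9/95, -63/95) → P = -477/95

The binding constraints are 5u - 8v = 9 and -11u + 12v = -9.
Solving simultaneously gives u = -9/7, v = -27/14.

u = -9/7, v = -27/14, minimum P = -423/14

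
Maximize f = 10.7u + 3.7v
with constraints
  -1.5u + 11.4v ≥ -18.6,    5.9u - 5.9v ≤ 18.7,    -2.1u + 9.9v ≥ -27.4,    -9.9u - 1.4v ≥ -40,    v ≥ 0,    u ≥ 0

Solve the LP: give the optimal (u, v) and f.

Feasible corners and f = 10.7u + 3.7v:
  (26218/6667, 5087/6667) → f = 598709/13334
  (187/59, 0) → f = 20009/590
  (0, 200/7) → f = 740/7
  (0, 0) → f = 0

At the optimal vertex, -9.9u - 1.4v = -40 and u = 0.
Solving simultaneously gives u = 0, v = 200/7.

u = 0, v = 200/7, maximum f = 740/7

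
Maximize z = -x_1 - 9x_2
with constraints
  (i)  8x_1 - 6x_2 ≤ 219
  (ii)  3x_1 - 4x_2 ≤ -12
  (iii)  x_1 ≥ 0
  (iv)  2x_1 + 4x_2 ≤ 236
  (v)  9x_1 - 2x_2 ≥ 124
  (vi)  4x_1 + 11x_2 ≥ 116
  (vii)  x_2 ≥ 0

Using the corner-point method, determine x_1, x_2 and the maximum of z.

x_1 = 52/3, x_2 = 16, maximum z = -484/3

Feasible corners and z = -x_1 - 9x_2:
  (224/5, 183/5) → z = -1871/5
  (52/3, 16) → z = -484/3
  (121/5, 469/10) → z = -4463/10

The binding constraints are 3x_1 - 4x_2 = -12 and 9x_1 - 2x_2 = 124.
Solving simultaneously gives x_1 = 52/3, x_2 = 16.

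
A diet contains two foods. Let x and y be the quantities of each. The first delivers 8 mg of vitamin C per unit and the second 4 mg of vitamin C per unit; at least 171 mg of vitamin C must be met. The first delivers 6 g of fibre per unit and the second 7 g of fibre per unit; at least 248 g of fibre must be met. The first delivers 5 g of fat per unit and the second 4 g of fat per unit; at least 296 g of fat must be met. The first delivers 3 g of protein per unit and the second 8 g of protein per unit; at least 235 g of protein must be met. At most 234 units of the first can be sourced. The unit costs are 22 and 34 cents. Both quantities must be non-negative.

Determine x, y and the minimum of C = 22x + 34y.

Corner points and C = 22x + 34y:
  (0, 74) → C = 2516
  (235/3, 0) → C = 5170/3
  (234, 0) → C = 5148
  (51, 41/4) → C = 2941/2
The feasible region is unbounded (it extends along (0, 1)), but C strictly increases along every unbounded feasible direction, so there is no improving ray and the minimum is attained at a vertex.

The optimum lies where 5x + 4y = 296 and 3x + 8y = 235.
Solving simultaneously gives x = 51, y = 41/4.

x = 51, y = 41/4, minimum C = 2941/2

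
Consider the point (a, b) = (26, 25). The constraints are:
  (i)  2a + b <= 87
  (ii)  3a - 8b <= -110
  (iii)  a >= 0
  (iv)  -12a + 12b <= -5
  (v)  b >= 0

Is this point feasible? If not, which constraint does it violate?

feasible

(i): 77 ≤ 87 ✓
(ii): -122 ≤ -110 ✓
(iii): 26 ≥ 0 ✓
(iv): -12 ≤ -5 ✓
(v): 25 ≥ 0 ✓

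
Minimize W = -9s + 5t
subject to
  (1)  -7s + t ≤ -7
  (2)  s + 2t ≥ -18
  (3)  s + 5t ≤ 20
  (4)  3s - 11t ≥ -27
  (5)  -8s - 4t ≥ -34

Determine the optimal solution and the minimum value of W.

s = 35/3, t = -89/6, minimum W = -1075/6

Vertices and W = -9s + 5t:
  (-4/15, -133/15) → W = -629/15
  (52/37, 105/37) → W = 57/37
  (35/3, -89/6) → W = -1075/6
  (133/50, 159/50) → W = -201/25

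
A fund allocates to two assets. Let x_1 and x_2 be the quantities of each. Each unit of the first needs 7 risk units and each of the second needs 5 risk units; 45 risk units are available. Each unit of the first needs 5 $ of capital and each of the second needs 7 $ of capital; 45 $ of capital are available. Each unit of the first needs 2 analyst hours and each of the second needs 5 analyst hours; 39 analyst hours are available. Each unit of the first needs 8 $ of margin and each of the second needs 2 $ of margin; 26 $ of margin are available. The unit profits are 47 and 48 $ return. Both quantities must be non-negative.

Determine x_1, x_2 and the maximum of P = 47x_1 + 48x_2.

x_1 = 2, x_2 = 5, maximum P = 334

Vertices and P = 47x_1 + 48x_2:
  (0, 0) → P = 0
  (0, 45/7) → P = 2160/7
  (13/4, 0) → P = 611/4
  (2, 5) → P = 334

The optimum lies where 5x_1 + 7x_2 = 45 and 8x_1 + 2x_2 = 26.
Solving simultaneously gives x_1 = 2, x_2 = 5.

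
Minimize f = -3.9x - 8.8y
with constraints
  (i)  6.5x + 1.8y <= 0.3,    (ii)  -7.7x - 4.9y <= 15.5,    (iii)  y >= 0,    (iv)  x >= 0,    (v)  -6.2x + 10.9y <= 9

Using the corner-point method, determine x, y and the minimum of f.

Vertices and f = -3.9x - 8.8y:
  (3/65, 0) → f = -9/50
  (0, 1/6) → f = -22/15
  (0, 0) → f = 0

x = 0, y = 1/6, minimum f = -22/15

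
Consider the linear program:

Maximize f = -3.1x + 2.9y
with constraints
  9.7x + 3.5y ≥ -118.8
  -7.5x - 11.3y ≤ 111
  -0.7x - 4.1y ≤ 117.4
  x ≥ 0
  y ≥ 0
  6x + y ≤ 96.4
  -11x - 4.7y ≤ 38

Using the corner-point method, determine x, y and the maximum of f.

x = 0, y = 96.4, maximum f = 279.56

Extreme points and f = -3.1x + 2.9y:
  (0, 0) → f = 0
  (0, 482/5) → f = 6989/25
  (241/15, 0) → f = -7471/150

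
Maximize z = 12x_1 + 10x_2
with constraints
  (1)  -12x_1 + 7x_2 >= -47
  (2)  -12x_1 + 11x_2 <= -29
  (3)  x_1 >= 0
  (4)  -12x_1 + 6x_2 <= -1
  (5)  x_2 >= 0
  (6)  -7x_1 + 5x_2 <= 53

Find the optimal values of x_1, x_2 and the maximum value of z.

x_1 = 157/24, x_2 = 9/2, maximum z = 247/2

Feasible corners and z = 12x_1 + 10x_2:
  (157/24, 9/2) → z = 247/2
  (47/12, 0) → z = 47
  (29/12, 0) → z = 29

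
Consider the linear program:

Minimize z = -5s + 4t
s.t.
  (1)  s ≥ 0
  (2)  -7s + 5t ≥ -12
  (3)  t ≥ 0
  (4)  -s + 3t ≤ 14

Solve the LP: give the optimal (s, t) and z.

Extreme points and z = -5s + 4t:
  (0, 0) → z = 0
  (0, 14/3) → z = 56/3
  (12/7, 0) → z = -60/7
  (53/8, 55/8) → z = -45/8

s = 12/7, t = 0, minimum z = -60/7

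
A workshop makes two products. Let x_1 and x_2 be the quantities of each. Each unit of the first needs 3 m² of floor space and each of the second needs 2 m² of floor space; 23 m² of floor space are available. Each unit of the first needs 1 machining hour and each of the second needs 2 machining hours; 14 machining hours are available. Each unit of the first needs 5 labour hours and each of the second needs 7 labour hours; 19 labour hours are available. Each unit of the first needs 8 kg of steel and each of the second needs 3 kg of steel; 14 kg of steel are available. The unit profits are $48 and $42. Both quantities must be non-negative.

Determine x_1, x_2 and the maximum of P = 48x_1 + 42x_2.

x_1 = 1, x_2 = 2, maximum P = 132

The binding constraints are 5x_1 + 7x_2 = 19 and 8x_1 + 3x_2 = 14.
Solving simultaneously gives x_1 = 1, x_2 = 2.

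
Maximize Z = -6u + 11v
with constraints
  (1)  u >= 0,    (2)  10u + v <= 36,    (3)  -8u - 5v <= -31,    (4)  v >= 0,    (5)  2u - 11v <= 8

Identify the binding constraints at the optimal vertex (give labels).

(1) and (2)

Feasible corners and Z = -6u + 11v:
  (0, 36) → Z = 396
  (0, 31/5) → Z = 341/5
  (149/42, 11/21) → Z = -326/21

The maximum is at (0, 36). Substituting into each constraint, equality holds for (1) and (2); the remaining constraints have slack.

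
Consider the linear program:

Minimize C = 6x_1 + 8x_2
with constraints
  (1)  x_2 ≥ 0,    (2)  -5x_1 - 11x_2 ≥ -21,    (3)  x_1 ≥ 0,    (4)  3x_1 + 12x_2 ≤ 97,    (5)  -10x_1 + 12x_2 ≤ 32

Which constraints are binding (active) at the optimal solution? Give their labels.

(1) and (3)

Extreme points and C = 6x_1 + 8x_2:
  (21/5, 0) → C = 126/5
  (0, 0) → C = 0
  (0, 21/11) → C = 168/11

The minimum is at (0, 0). Substituting into each constraint, equality holds for (1) and (3); the remaining constraints have slack.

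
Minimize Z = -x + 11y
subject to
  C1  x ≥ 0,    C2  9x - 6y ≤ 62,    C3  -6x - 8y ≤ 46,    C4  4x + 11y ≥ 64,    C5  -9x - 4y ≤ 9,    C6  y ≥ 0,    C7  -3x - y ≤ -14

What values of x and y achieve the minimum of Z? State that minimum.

x = 26/3, y = 8/3, minimum Z = 62/3

Corner points and Z = -x + 11y:
  (0, 14) → Z = 154
  (26/3, 8/3) → Z = 62/3
  (90/29, 136/29) → Z = 1406/29
The feasible region is unbounded (it extends along (0, 1), (2, 3)), but Z strictly increases along every unbounded feasible direction, so there is no improving ray and the minimum is attained at a vertex.

The binding constraints are 9x - 6y = 62 and 4x + 11y = 64.
Solving simultaneously gives x = 26/3, y = 8/3.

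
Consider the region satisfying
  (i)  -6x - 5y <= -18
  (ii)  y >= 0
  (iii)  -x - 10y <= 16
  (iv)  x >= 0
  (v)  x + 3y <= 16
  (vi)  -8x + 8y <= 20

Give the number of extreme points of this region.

Pairwise boundary intersections that survive every other constraint:
  (3, 0)
  (1/2, 3)
  (16, 0)
  (17/8, 37/8)

4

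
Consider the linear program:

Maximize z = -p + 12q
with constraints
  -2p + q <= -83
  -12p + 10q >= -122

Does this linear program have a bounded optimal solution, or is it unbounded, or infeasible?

unbounded

From the feasible point (177/2, 94), moving in the direction (1, 2) keeps every constraint satisfied while z increases without bound.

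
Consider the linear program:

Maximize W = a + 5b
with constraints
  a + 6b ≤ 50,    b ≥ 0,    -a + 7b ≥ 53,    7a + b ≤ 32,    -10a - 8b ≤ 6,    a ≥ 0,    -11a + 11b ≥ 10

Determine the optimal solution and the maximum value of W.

Vertices and W = a + 5b:
  (32/13, 103/13) → W = 547/13
  (0, 25/3) → W = 125/3
  (0, 53/7) → W = 265/7

a = 32/13, b = 103/13, maximum W = 547/13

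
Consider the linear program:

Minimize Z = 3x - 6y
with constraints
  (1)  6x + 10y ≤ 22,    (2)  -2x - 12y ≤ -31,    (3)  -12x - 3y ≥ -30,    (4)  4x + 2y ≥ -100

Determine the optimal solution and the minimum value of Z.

x = -261/7, y = 172/7, minimum Z = -1815/7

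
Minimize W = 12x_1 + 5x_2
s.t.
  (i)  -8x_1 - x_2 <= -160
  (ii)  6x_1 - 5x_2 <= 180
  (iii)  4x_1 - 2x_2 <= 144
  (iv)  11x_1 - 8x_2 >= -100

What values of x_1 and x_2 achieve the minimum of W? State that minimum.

Vertices and W = 12x_1 + 5x_2:
  (490/23, -240/23) → W = 4680/23
  (236/15, 512/15) → W = 5392/15
  (45, 18) → W = 630
  (676/5, 992/5) → W = 13072/5

The optimum lies where -8x_1 - x_2 = -160 and 6x_1 - 5x_2 = 180.
Solving simultaneously gives x_1 = 490/23, x_2 = -240/23.

x_1 = 490/23, x_2 = -240/23, minimum W = 4680/23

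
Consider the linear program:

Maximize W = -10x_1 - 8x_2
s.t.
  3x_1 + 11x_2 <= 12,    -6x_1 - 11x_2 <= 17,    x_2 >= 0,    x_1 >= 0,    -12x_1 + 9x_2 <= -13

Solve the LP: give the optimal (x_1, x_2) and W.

Corner points and W = -10x_1 - 8x_2:
  (4, 0) → W = -40
  (251/159, 35/53) → W = -3350/159
  (13/12, 0) → W = -65/6

The optimum lies where x_2 = 0 and -12x_1 + 9x_2 = -13.
Solving simultaneously gives x_1 = 13/12, x_2 = 0.

x_1 = 13/12, x_2 = 0, maximum W = -65/6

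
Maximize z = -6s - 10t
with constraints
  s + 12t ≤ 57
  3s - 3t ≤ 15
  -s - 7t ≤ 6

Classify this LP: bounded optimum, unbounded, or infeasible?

bounded optimum

Feasible corners and z = -6s - 10t:
  (9, 4) → z = -94
  (-471/5, 63/5) → z = 2196/5
  (29/8, -11/8) → z = -8
The feasible region has finitely many vertices and no improving ray; the maximum is 2196/5 at (-471/5, 63/5).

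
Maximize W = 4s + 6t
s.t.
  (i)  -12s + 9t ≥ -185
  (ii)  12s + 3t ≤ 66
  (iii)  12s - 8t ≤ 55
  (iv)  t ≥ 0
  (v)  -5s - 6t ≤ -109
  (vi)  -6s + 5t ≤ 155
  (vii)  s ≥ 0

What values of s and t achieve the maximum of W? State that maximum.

s = 0, t = 22, maximum W = 132

Extreme points and W = 4s + 6t:
  (23/19, 326/19) → W = 2048/19
  (0, 22) → W = 132
  (0, 109/6) → W = 109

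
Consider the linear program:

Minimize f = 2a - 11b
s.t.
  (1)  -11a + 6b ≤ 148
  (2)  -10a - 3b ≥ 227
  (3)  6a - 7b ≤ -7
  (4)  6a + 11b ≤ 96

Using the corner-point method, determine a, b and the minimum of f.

a = -602/31, b = -339/31, minimum f = 2525/31

Corner points and f = 2a - 11b:
  (-602/31, -339/31) → f = 2525/31
  (-994/41, -811/41) → f = 6933/41
  (-805/44, -323/22) → f = 1374/11

At the optimal vertex, -11a + 6b = 148 and -10a - 3b = 227.
Solving simultaneously gives a = -602/31, b = -339/31.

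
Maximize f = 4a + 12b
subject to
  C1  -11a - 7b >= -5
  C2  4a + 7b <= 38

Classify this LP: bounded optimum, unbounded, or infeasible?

From the feasible point (-33/7, 398/49), moving in the direction (-7, 4) keeps every constraint satisfied while f increases without bound.

unbounded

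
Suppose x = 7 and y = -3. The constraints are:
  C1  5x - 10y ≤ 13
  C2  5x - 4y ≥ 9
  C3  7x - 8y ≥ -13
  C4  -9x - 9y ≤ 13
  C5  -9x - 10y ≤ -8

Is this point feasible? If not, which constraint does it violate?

Constraint C1: 5x - 10y = 65, which is not ≤ 13. All other constraints are satisfied.

not feasible — violates C1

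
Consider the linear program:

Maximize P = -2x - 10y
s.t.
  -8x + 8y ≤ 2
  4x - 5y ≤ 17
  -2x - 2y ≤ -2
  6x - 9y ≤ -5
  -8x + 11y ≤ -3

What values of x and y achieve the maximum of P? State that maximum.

x = 41/3, y = 29/3, maximum P = -124

Feasible corners and P = -2x - 10y:
  (89/3, 61/3) → P = -788/3
  (43, 31) → P = -396
  (41/3, 29/3) → P = -124

The binding constraints are 6x - 9y = -5 and -8x + 11y = -3.
Solving simultaneously gives x = 41/3, y = 29/3.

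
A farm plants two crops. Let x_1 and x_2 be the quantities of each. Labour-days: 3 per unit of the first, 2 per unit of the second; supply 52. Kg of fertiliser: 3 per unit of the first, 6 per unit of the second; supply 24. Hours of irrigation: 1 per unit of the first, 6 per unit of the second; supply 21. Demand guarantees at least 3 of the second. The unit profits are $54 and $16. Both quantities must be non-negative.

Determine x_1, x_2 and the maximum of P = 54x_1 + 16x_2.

x_1 = 2, x_2 = 3, maximum P = 156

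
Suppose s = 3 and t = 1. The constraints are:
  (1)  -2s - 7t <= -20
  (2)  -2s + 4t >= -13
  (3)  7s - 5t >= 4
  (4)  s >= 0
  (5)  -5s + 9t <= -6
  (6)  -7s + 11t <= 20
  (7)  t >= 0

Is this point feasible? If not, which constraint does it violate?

not feasible — violates (1)

Constraint (1): -2s - 7t = -13, which is not ≤ -20. All other constraints are satisfied.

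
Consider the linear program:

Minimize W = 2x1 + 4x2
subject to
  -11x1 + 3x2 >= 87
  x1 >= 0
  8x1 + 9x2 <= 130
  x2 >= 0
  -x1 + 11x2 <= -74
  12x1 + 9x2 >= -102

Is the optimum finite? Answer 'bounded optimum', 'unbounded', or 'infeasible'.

infeasible

The boundaries -x1 + 11x2 = -74 and 12x1 + 9x2 = -102 meet at (-152/47, -330/47), but that point violates -11x1 + 3x2 ≥ 87. Every candidate vertex is excluded by some other constraint, so the feasible region is empty.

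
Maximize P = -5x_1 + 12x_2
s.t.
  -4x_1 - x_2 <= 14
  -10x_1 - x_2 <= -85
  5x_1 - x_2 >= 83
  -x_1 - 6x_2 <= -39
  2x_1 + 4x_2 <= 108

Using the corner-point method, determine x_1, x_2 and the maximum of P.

x_1 = 20, x_2 = 17, maximum P = 104

The optimum lies where 5x_1 - x_2 = 83 and 2x_1 + 4x_2 = 108.
Solving simultaneously gives x_1 = 20, x_2 = 17.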